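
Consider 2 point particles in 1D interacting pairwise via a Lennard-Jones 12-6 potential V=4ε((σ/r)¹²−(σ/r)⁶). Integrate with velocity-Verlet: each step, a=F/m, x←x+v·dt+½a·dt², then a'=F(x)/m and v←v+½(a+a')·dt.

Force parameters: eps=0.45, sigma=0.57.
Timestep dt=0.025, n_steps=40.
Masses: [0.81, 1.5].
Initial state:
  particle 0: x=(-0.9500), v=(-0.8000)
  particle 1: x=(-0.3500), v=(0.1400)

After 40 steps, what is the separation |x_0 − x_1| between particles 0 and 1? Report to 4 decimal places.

0.7873

step 0: x0=(-0.9500) x1=(-0.3500)
step 1: x0=(-0.9724) x1=(-0.3452)
step 2: x0=(-0.9957) x1=(-0.3399)
step 3: x0=(-1.0183) x1=(-0.3350)
step 4: x0=(-1.0396) x1=(-0.3308)
step 5: x0=(-1.0594) x1=(-0.3274)
step 6: x0=(-1.0778) x1=(-0.3248)
step 7: x0=(-1.0949) x1=(-0.3229)
step 8: x0=(-1.1108) x1=(-0.3216)
step 9: x0=(-1.1256) x1=(-0.3209)
step 10: x0=(-1.1395) x1=(-0.3207)
step 11: x0=(-1.1524) x1=(-0.3210)
step 12: x0=(-1.1645) x1=(-0.3217)
step 13: x0=(-1.1759) x1=(-0.3229)
step 14: x0=(-1.1866) x1=(-0.3245)
step 15: x0=(-1.1966) x1=(-0.3264)
step 16: x0=(-1.2059) x1=(-0.3286)
step 17: x0=(-1.2146) x1=(-0.3312)
step 18: x0=(-1.2228) x1=(-0.3341)
step 19: x0=(-1.2304) x1=(-0.3373)
step 20: x0=(-1.2374) x1=(-0.3408)
step 21: x0=(-1.2440) x1=(-0.3446)
step 22: x0=(-1.2500) x1=(-0.3486)
step 23: x0=(-1.2554) x1=(-0.3530)
step 24: x0=(-1.2604) x1=(-0.3576)
step 25: x0=(-1.2649) x1=(-0.3625)
step 26: x0=(-1.2688) x1=(-0.3677)
step 27: x0=(-1.2722) x1=(-0.3731)
step 28: x0=(-1.2751) x1=(-0.3788)
step 29: x0=(-1.2775) x1=(-0.3849)
step 30: x0=(-1.2793) x1=(-0.3912)
step 31: x0=(-1.2806) x1=(-0.3978)
step 32: x0=(-1.2813) x1=(-0.4047)
step 33: x0=(-1.2813) x1=(-0.4120)
step 34: x0=(-1.2807) x1=(-0.4196)
step 35: x0=(-1.2795) x1=(-0.4276)
step 36: x0=(-1.2775) x1=(-0.4359)
step 37: x0=(-1.2748) x1=(-0.4447)
step 38: x0=(-1.2712) x1=(-0.4540)
step 39: x0=(-1.2667) x1=(-0.4637)
step 40: x0=(-1.2612) x1=(-0.4739)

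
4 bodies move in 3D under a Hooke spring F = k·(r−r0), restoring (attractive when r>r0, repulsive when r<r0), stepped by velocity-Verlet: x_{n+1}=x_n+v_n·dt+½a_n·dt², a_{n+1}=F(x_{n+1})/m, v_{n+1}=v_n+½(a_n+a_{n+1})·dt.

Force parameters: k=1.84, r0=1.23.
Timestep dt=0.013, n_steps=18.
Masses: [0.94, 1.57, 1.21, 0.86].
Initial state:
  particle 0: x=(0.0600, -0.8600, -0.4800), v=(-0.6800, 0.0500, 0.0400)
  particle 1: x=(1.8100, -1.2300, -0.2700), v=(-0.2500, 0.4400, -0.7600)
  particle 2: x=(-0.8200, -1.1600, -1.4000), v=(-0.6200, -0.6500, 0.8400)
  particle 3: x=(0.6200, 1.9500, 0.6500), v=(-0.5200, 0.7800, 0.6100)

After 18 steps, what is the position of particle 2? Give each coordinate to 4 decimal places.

step 0: x0=(0.0600, -0.8600, -0.4800) x1=(1.8100, -1.2300, -0.2700) x2=(-0.8200, -1.1600, -1.4000) x3=(0.6200, 1.9500, 0.6500)
step 1: x0=(0.0513, -0.8591, -0.4794) x1=(1.8065, -1.2241, -0.2799) x2=(-0.8277, -1.1682, -1.3888) x3=(0.6131, 1.9591, 0.6574)
step 2: x0=(0.0429, -0.8577, -0.4785) x1=(1.8024, -1.2177, -0.2898) x2=(-0.8348, -1.1758, -1.3771) x3=(0.6061, 1.9660, 0.6639)
step 3: x0=(0.0347, -0.8557, -0.4774) x1=(1.7977, -1.2109, -0.2997) x2=(-0.8412, -1.1829, -1.3648) x3=(0.5988, 1.9708, 0.6694)
step 4: x0=(0.0269, -0.8533, -0.4761) x1=(1.7925, -1.2036, -0.3096) x2=(-0.8470, -1.1894, -1.3520) x3=(0.5913, 1.9734, 0.6739)
step 5: x0=(0.0193, -0.8503, -0.4745) x1=(1.7867, -1.1959, -0.3196) x2=(-0.8521, -1.1953, -1.3387) x3=(0.5837, 1.9738, 0.6774)
step 6: x0=(0.0120, -0.8468, -0.4727) x1=(1.7804, -1.1878, -0.3295) x2=(-0.8566, -1.2007, -1.3249) x3=(0.5758, 1.9721, 0.6799)
step 7: x0=(0.0051, -0.8427, -0.4707) x1=(1.7735, -1.1792, -0.3394) x2=(-0.8604, -1.2055, -1.3105) x3=(0.5677, 1.9683, 0.6814)
step 8: x0=(-0.0016, -0.8382, -0.4684) x1=(1.7660, -1.1703, -0.3493) x2=(-0.8636, -1.2097, -1.2957) x3=(0.5595, 1.9623, 0.6819)
step 9: x0=(-0.0080, -0.8331, -0.4659) x1=(1.7580, -1.1609, -0.3592) x2=(-0.8662, -1.2134, -1.2804) x3=(0.5510, 1.9541, 0.6814)
step 10: x0=(-0.0141, -0.8275, -0.4631) x1=(1.7494, -1.1511, -0.3690) x2=(-0.8681, -1.2164, -1.2645) x3=(0.5424, 1.9438, 0.6800)
step 11: x0=(-0.0200, -0.8214, -0.4601) x1=(1.7403, -1.1409, -0.3788) x2=(-0.8694, -1.2190, -1.2482) x3=(0.5335, 1.9315, 0.6776)
step 12: x0=(-0.0255, -0.8148, -0.4569) x1=(1.7306, -1.1302, -0.3886) x2=(-0.8701, -1.2209, -1.2315) x3=(0.5245, 1.9170, 0.6742)
step 13: x0=(-0.0307, -0.8077, -0.4535) x1=(1.7204, -1.1192, -0.3984) x2=(-0.8702, -1.2223, -1.2143) x3=(0.5153, 1.9004, 0.6698)
step 14: x0=(-0.0356, -0.8001, -0.4498) x1=(1.7096, -1.1078, -0.4081) x2=(-0.8696, -1.2231, -1.1966) x3=(0.5059, 1.8818, 0.6645)
step 15: x0=(-0.0403, -0.7920, -0.4459) x1=(1.6983, -1.0960, -0.4177) x2=(-0.8685, -1.2234, -1.1786) x3=(0.4963, 1.8612, 0.6582)
step 16: x0=(-0.0447, -0.7834, -0.4418) x1=(1.6865, -1.0838, -0.4273) x2=(-0.8668, -1.2231, -1.1601) x3=(0.4866, 1.8386, 0.6511)
step 17: x0=(-0.0487, -0.7743, -0.4374) x1=(1.6741, -1.0713, -0.4369) x2=(-0.8645, -1.2222, -1.1412) x3=(0.4767, 1.8141, 0.6430)
step 18: x0=(-0.0525, -0.7648, -0.4329) x1=(1.6612, -1.0584, -0.4464) x2=(-0.8616, -1.2208, -1.1218) x3=(0.4666, 1.7876, 0.6340)

(-0.8616, -1.2208, -1.1218)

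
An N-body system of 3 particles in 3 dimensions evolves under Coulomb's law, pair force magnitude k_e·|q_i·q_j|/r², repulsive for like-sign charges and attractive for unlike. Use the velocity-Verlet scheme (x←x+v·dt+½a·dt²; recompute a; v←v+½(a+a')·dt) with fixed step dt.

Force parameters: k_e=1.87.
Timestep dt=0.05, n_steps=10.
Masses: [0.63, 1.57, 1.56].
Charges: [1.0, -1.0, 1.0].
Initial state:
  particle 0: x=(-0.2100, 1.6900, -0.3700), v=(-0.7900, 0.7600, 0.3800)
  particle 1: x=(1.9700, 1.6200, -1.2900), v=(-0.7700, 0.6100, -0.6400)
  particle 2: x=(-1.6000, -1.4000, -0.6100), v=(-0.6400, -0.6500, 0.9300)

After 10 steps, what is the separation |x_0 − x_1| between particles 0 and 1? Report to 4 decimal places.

2.5209

step 0: x0=(-0.2100, 1.6900, -0.3700) x1=(1.9700, 1.6200, -1.2900) x2=(-1.6000, -1.4000, -0.6100)
step 1: x0=(-0.2488, 1.7283, -0.3512) x1=(1.9312, 1.6505, -1.3219) x2=(-1.6320, -1.4326, -0.5635)
step 2: x0=(-0.2861, 1.7671, -0.3330) x1=(1.8918, 1.6809, -1.3535) x2=(-1.6640, -1.4653, -0.5171)
step 3: x0=(-0.3220, 1.8064, -0.3152) x1=(1.8519, 1.7112, -1.3850) x2=(-1.6960, -1.4982, -0.4707)
step 4: x0=(-0.3566, 1.8462, -0.2980) x1=(1.8114, 1.7415, -1.4161) x2=(-1.7280, -1.5311, -0.4243)
step 5: x0=(-0.3898, 1.8864, -0.2813) x1=(1.7704, 1.7717, -1.4470) x2=(-1.7600, -1.5643, -0.3779)
step 6: x0=(-0.4218, 1.9271, -0.2652) x1=(1.7289, 1.8018, -1.4777) x2=(-1.7920, -1.5975, -0.3316)
step 7: x0=(-0.4526, 1.9682, -0.2497) x1=(1.6869, 1.8319, -1.5081) x2=(-1.8240, -1.6308, -0.2854)
step 8: x0=(-0.4821, 2.0097, -0.2347) x1=(1.6443, 1.8620, -1.5382) x2=(-1.8560, -1.6643, -0.2391)
step 9: x0=(-0.5104, 2.0516, -0.2204) x1=(1.6013, 1.8920, -1.5680) x2=(-1.8879, -1.6979, -0.1929)
step 10: x0=(-0.5376, 2.0939, -0.2068) x1=(1.5578, 1.9219, -1.5976) x2=(-1.9199, -1.7315, -0.1467)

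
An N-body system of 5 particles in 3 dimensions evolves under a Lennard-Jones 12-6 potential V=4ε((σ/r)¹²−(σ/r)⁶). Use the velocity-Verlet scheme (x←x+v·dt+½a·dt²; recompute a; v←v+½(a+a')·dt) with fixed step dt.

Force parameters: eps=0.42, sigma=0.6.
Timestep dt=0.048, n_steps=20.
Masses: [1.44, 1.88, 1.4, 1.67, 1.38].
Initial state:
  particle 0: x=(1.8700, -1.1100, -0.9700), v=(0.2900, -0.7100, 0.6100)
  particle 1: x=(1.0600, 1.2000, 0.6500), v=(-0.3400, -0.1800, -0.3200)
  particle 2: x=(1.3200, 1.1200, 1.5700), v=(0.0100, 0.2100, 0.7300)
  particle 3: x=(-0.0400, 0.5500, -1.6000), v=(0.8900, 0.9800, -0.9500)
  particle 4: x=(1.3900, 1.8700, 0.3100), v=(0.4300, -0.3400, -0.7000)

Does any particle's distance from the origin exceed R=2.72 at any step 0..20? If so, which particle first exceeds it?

yes, particle 2

step 0: x0=(1.8700, -1.1100, -0.9700) x1=(1.0600, 1.2000, 0.6500) x2=(1.3200, 1.1200, 1.5700) x3=(-0.0400, 0.5500, -1.6000) x4=(1.3900, 1.8700, 0.3100)
step 1: x0=(1.8839, -1.1441, -0.9407) x1=(1.0441, 1.1920, 0.6346) x2=(1.3204, 1.1301, 1.6046) x3=(0.0027, 0.5970, -1.6456) x4=(1.4102, 1.8528, 0.2769)
step 2: x0=(1.8978, -1.1782, -0.9114) x1=(1.0290, 1.1851, 0.6191) x2=(1.3205, 1.1403, 1.6385) x3=(0.0454, 0.6441, -1.6912) x4=(1.4295, 1.8340, 0.2446)
step 3: x0=(1.9118, -1.2122, -0.8822) x1=(1.0146, 1.1792, 0.6033) x2=(1.3206, 1.1505, 1.6719) x3=(0.0882, 0.6911, -1.7368) x4=(1.4480, 1.8137, 0.2133)
step 4: x0=(1.9257, -1.2463, -0.8529) x1=(1.0009, 1.1743, 0.5872) x2=(1.3205, 1.1608, 1.7050) x3=(0.1309, 0.7382, -1.7824) x4=(1.4656, 1.7922, 0.1827)
step 5: x0=(1.9396, -1.2804, -0.8236) x1=(0.9879, 1.1702, 0.5708) x2=(1.3204, 1.1711, 1.7378) x3=(0.1736, 0.7852, -1.8280) x4=(1.4823, 1.7695, 0.1528)
step 6: x0=(1.9535, -1.3145, -0.7943) x1=(0.9755, 1.1668, 0.5539) x2=(1.3203, 1.1813, 1.7704) x3=(0.2163, 0.8322, -1.8736) x4=(1.4981, 1.7458, 0.1238)
step 7: x0=(1.9674, -1.3485, -0.7650) x1=(0.9638, 1.1642, 0.5366) x2=(1.3201, 1.1916, 1.8028) x3=(0.2591, 0.8793, -1.9192) x4=(1.5132, 1.7211, 0.0954)
step 8: x0=(1.9813, -1.3826, -0.7358) x1=(0.9528, 1.1621, 0.5190) x2=(1.3198, 1.2019, 1.8351) x3=(0.3018, 0.9263, -1.9647) x4=(1.5274, 1.6956, 0.0677)
step 9: x0=(1.9953, -1.4167, -0.7065) x1=(0.9424, 1.1606, 0.5009) x2=(1.3196, 1.2121, 1.8673) x3=(0.3445, 0.9734, -2.0103) x4=(1.5407, 1.6693, 0.0407)
step 10: x0=(2.0092, -1.4508, -0.6772) x1=(0.9325, 1.1597, 0.4823) x2=(1.3193, 1.2224, 1.8995) x3=(0.3873, 1.0204, -2.0559) x4=(1.5532, 1.6423, 0.0143)
step 11: x0=(2.0231, -1.4848, -0.6479) x1=(0.9234, 1.1592, 0.4634) x2=(1.3190, 1.2327, 1.9316) x3=(0.4300, 1.0674, -2.1015) x4=(1.5649, 1.6147, -0.0115)
step 12: x0=(2.0370, -1.5189, -0.6186) x1=(0.9148, 1.1592, 0.4440) x2=(1.3188, 1.2429, 1.9636) x3=(0.4727, 1.1145, -2.1471) x4=(1.5757, 1.5865, -0.0366)
step 13: x0=(2.0509, -1.5530, -0.5893) x1=(0.9069, 1.1595, 0.4242) x2=(1.3185, 1.2532, 1.9956) x3=(0.5154, 1.1615, -2.1927) x4=(1.5857, 1.5577, -0.0611)
step 14: x0=(2.0648, -1.5870, -0.5601) x1=(0.8996, 1.1603, 0.4040) x2=(1.3181, 1.2635, 2.0276) x3=(0.5582, 1.2086, -2.2382) x4=(1.5949, 1.5284, -0.0850)
step 15: x0=(2.0787, -1.6211, -0.5308) x1=(0.8929, 1.1613, 0.3833) x2=(1.3178, 1.2737, 2.0596) x3=(0.6009, 1.2556, -2.2838) x4=(1.6032, 1.4986, -0.1083)
step 16: x0=(2.0927, -1.6552, -0.5015) x1=(0.8869, 1.1627, 0.3623) x2=(1.3175, 1.2840, 2.0915) x3=(0.6436, 1.3027, -2.3294) x4=(1.6106, 1.4685, -0.1310)
step 17: x0=(2.1066, -1.6892, -0.4722) x1=(0.8815, 1.1643, 0.3407) x2=(1.3172, 1.2943, 2.1234) x3=(0.6864, 1.3497, -2.3750) x4=(1.6171, 1.4380, -0.1531)
step 18: x0=(2.1205, -1.7233, -0.4429) x1=(0.8768, 1.1662, 0.3188) x2=(1.3169, 1.3045, 2.1553) x3=(0.7291, 1.3967, -2.4205) x4=(1.6228, 1.4071, -0.1745)
step 19: x0=(2.1344, -1.7574, -0.4137) x1=(0.8727, 1.1683, 0.2964) x2=(1.3166, 1.3148, 2.1872) x3=(0.7719, 1.4438, -2.4661) x4=(1.6275, 1.3759, -0.1954)
step 20: x0=(2.1483, -1.7914, -0.3844) x1=(0.8694, 1.1706, 0.2735) x2=(1.3163, 1.3250, 2.2191) x3=(0.8146, 1.4908, -2.5117) x4=(1.6312, 1.3445, -0.2157)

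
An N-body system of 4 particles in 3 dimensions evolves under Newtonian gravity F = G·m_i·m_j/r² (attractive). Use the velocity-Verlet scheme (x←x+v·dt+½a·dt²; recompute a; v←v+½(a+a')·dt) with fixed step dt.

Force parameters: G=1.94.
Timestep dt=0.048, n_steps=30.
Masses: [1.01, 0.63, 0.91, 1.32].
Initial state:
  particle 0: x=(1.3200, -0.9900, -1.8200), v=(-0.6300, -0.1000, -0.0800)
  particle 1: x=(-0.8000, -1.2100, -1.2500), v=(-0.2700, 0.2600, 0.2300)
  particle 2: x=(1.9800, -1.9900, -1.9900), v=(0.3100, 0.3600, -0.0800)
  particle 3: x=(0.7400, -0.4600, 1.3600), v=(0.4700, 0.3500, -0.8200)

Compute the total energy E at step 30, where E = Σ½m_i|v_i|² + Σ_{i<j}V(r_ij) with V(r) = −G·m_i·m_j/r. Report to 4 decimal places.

step 0: x0=(1.3200, -0.9900, -1.8200) x1=(-0.8000, -1.2100, -1.2500) x2=(1.9800, -1.9900, -1.9900) x3=(0.7400, -0.4600, 1.3600)
step 1: x0=(1.2902, -0.9959, -1.8237) x1=(-0.8122, -1.1975, -1.2389) x2=(1.9938, -1.9713, -1.9934) x3=(0.7626, -0.4433, 1.3202)
step 2: x0=(1.2613, -1.0040, -1.8271) x1=(-0.8227, -1.1848, -1.2276) x2=(2.0055, -1.9500, -1.9960) x3=(0.7851, -0.4269, 1.2795)
step 3: x0=(1.2335, -1.0142, -1.8301) x1=(-0.8315, -1.1720, -1.2162) x2=(2.0148, -1.9260, -1.9977) x3=(0.8077, -0.4107, 1.2379)
step 4: x0=(1.2068, -1.0264, -1.8328) x1=(-0.8387, -1.1591, -1.2047) x2=(2.0218, -1.8994, -1.9986) x3=(0.8303, -0.3949, 1.1953)
step 5: x0=(1.1813, -1.0406, -1.8350) x1=(-0.8442, -1.1461, -1.1931) x2=(2.0262, -1.8704, -1.9985) x3=(0.8528, -0.3793, 1.1519)
step 6: x0=(1.1572, -1.0566, -1.8369) x1=(-0.8480, -1.1330, -1.1813) x2=(2.0280, -1.8389, -1.9977) x3=(0.8754, -0.3640, 1.1074)
step 7: x0=(1.1345, -1.0744, -1.8384) x1=(-0.8500, -1.1197, -1.1695) x2=(2.0270, -1.8051, -1.9959) x3=(0.8978, -0.3490, 1.0620)
step 8: x0=(1.1135, -1.0940, -1.8394) x1=(-0.8502, -1.1064, -1.1576) x2=(2.0230, -1.7689, -1.9931) x3=(0.9202, -0.3344, 1.0155)
step 9: x0=(1.0944, -1.1152, -1.8400) x1=(-0.8486, -1.0929, -1.1457) x2=(2.0158, -1.7304, -1.9894) x3=(0.9426, -0.3201, 0.9680)
step 10: x0=(1.0772, -1.1380, -1.8401) x1=(-0.8451, -1.0794, -1.1337) x2=(2.0052, -1.6896, -1.9848) x3=(0.9649, -0.3062, 0.9195)
step 11: x0=(1.0623, -1.1624, -1.8398) x1=(-0.8398, -1.0658, -1.1216) x2=(1.9909, -1.6466, -1.9791) x3=(0.9871, -0.2927, 0.8699)
step 12: x0=(1.0500, -1.1881, -1.8390) x1=(-0.8325, -1.0521, -1.1096) x2=(1.9726, -1.6015, -1.9723) x3=(1.0091, -0.2796, 0.8192)
step 13: x0=(1.0405, -1.2152, -1.8378) x1=(-0.8233, -1.0383, -1.0975) x2=(1.9500, -1.5544, -1.9643) x3=(1.0311, -0.2670, 0.7674)
step 14: x0=(1.0344, -1.2434, -1.8361) x1=(-0.8121, -1.0245, -1.0855) x2=(1.9224, -1.5053, -1.9552) x3=(1.0529, -0.2548, 0.7144)
step 15: x0=(1.0320, -1.2725, -1.8341) x1=(-0.7988, -1.0107, -1.0735) x2=(1.8895, -1.4545, -1.9447) x3=(1.0746, -0.2432, 0.6602)
step 16: x0=(1.0341, -1.3024, -1.8317) x1=(-0.7835, -0.9969, -1.0615) x2=(1.8504, -1.4021, -1.9328) x3=(1.0961, -0.2320, 0.6047)
step 17: x0=(1.0414, -1.3324, -1.8290) x1=(-0.7660, -0.9831, -1.0496) x2=(1.8043, -1.3486, -1.9194) x3=(1.1175, -0.2215, 0.5481)
step 18: x0=(1.0549, -1.3622, -1.8260) x1=(-0.7463, -0.9693, -1.0377) x2=(1.7501, -1.2946, -1.9044) x3=(1.1386, -0.2115, 0.4901)
step 19: x0=(1.0760, -1.3906, -1.8229) x1=(-0.7245, -0.9555, -1.0259) x2=(1.6863, -1.2412, -1.8874) x3=(1.1595, -0.2023, 0.4307)
step 20: x0=(1.1063, -1.4161, -1.8197) x1=(-0.7003, -0.9417, -1.0143) x2=(1.6110, -1.1899, -1.8684) x3=(1.1802, -0.1937, 0.3699)
step 21: x0=(1.1480, -1.4355, -1.8166) x1=(-0.6738, -0.9279, -1.0027) x2=(1.5218, -1.1443, -1.8471) x3=(1.2006, -0.1858, 0.3077)
step 22: x0=(1.2034, -1.4433, -1.8136) x1=(-0.6449, -0.9142, -0.9912) x2=(1.4163, -1.1104, -1.8233) x3=(1.2207, -0.1788, 0.2438)
step 23: x0=(1.2722, -1.4284, -1.8101) x1=(-0.6135, -0.9004, -0.9799) x2=(1.2945, -1.1004, -1.7976) x3=(1.2405, -0.1727, 0.1784)
step 24: x0=(1.3430, -1.3753, -1.8041) x1=(-0.5794, -0.8867, -0.9688) x2=(1.1693, -1.1313, -1.7722) x3=(1.2599, -0.1675, 0.1112)
step 25: x0=(1.3874, -1.2852, -1.7920) x1=(-0.5426, -0.8729, -0.9580) x2=(1.0722, -1.2019, -1.7505) x3=(1.2788, -0.1634, 0.0422)
step 26: x0=(1.3950, -1.1847, -1.7739) x1=(-0.5027, -0.8592, -0.9475) x2=(1.0145, -1.2822, -1.7325) x3=(1.2972, -0.1605, -0.0287)
step 27: x0=(1.3769, -1.0899, -1.7516) x1=(-0.4598, -0.8455, -0.9375) x2=(0.9841, -1.3544, -1.7161) x3=(1.3150, -0.1588, -0.1016)
step 28: x0=(1.3432, -1.0042, -1.7262) x1=(-0.4134, -0.8319, -0.9279) x2=(0.9697, -1.4143, -1.6995) x3=(1.3321, -0.1586, -0.1767)
step 29: x0=(1.2999, -0.9273, -1.6982) x1=(-0.3636, -0.8184, -0.9190) x2=(0.9646, -1.4622, -1.6821) x3=(1.3485, -0.1599, -0.2540)
step 30: x0=(1.2505, -0.8579, -1.6677) x1=(-0.3101, -0.8050, -0.9108) x2=(0.9650, -1.4991, -1.6635) x3=(1.3639, -0.1629, -0.3338)
step 0 velocities: v0=(-0.6300, -0.1000, -0.0800) v1=(-0.2700, 0.2600, 0.2300) v2=(0.3100, 0.3600, -0.0800) v3=(0.4700, 0.3500, -0.8200)
step 0: KE=1.0457, PE=-4.3121, E=-3.2664
step 30 velocities: v0=(-1.0705, 1.3794, 0.6651) v1=(1.1577, 0.2772, 0.1621) v2=(0.0419, -0.6650, 0.4049) v3=(0.3104, -0.0836, -1.6920)
step 30: KE=4.4520, PE=-7.7127, E=-3.2606

-3.2606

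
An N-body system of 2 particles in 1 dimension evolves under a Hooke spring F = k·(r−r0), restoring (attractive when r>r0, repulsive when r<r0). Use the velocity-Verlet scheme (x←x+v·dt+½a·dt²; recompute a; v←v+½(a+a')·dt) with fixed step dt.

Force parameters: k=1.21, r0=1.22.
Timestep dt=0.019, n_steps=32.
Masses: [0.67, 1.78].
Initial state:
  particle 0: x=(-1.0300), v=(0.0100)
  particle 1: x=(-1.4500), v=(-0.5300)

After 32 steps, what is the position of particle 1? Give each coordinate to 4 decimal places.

(-1.8522)

step 0: x0=(-1.0300) x1=(-1.4500)
step 1: x0=(-1.0295) x1=(-1.4602)
step 2: x0=(-1.0286) x1=(-1.4705)
step 3: x0=(-1.0271) x1=(-1.4811)
step 4: x0=(-1.0251) x1=(-1.4918)
step 5: x0=(-1.0227) x1=(-1.5027)
step 6: x0=(-1.0197) x1=(-1.5139)
step 7: x0=(-1.0163) x1=(-1.5251)
step 8: x0=(-1.0124) x1=(-1.5366)
step 9: x0=(-1.0081) x1=(-1.5482)
step 10: x0=(-1.0033) x1=(-1.5600)
step 11: x0=(-0.9981) x1=(-1.5720)
step 12: x0=(-0.9925) x1=(-1.5841)
step 13: x0=(-0.9864) x1=(-1.5964)
step 14: x0=(-0.9800) x1=(-1.6088)
step 15: x0=(-0.9732) x1=(-1.6214)
step 16: x0=(-0.9660) x1=(-1.6341)
step 17: x0=(-0.9584) x1=(-1.6469)
step 18: x0=(-0.9505) x1=(-1.6599)
step 19: x0=(-0.9423) x1=(-1.6730)
step 20: x0=(-0.9337) x1=(-1.6862)
step 21: x0=(-0.9248) x1=(-1.6996)
step 22: x0=(-0.9157) x1=(-1.7130)
step 23: x0=(-0.9063) x1=(-1.7265)
step 24: x0=(-0.8966) x1=(-1.7402)
step 25: x0=(-0.8866) x1=(-1.7539)
step 26: x0=(-0.8765) x1=(-1.7677)
step 27: x0=(-0.8661) x1=(-1.7817)
step 28: x0=(-0.8555) x1=(-1.7956)
step 29: x0=(-0.8448) x1=(-1.8097)
step 30: x0=(-0.8338) x1=(-1.8238)
step 31: x0=(-0.8228) x1=(-1.8380)
step 32: x0=(-0.8116) x1=(-1.8522)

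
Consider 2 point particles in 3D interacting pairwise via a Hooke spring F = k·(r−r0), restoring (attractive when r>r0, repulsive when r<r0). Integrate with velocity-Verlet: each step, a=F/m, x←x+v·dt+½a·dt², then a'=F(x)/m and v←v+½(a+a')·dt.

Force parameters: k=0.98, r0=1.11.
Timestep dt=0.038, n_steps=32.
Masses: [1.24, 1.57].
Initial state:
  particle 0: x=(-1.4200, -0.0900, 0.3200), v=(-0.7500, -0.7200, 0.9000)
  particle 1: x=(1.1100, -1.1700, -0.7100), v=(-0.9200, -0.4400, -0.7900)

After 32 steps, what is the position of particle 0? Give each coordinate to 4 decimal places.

(-1.5388, -1.2764, 0.8565)

step 0: x0=(-1.4200, -0.0900, 0.3200) x1=(1.1100, -1.1700, -0.7100)
step 1: x0=(-1.4476, -0.1177, 0.3538) x1=(1.0743, -1.1864, -0.7397)
step 2: x0=(-1.4734, -0.1462, 0.3869) x1=(1.0372, -1.2022, -0.7688)
step 3: x0=(-1.4974, -0.1755, 0.4191) x1=(0.9987, -1.2175, -0.7973)
step 4: x0=(-1.5197, -0.2055, 0.4505) x1=(0.9588, -1.2321, -0.8251)
step 5: x0=(-1.5401, -0.2362, 0.4809) x1=(0.9175, -1.2461, -0.8522)
step 6: x0=(-1.5588, -0.2677, 0.5104) x1=(0.8748, -1.2596, -0.8785)
step 7: x0=(-1.5758, -0.2999, 0.5389) x1=(0.8308, -1.2726, -0.9040)
step 8: x0=(-1.5910, -0.3327, 0.5664) x1=(0.7853, -1.2849, -0.9287)
step 9: x0=(-1.6046, -0.3663, 0.5928) x1=(0.7386, -1.2968, -0.9526)
step 10: x0=(-1.6165, -0.4005, 0.6181) x1=(0.6905, -1.3081, -0.9755)
step 11: x0=(-1.6267, -0.4353, 0.6423) x1=(0.6411, -1.3189, -0.9976)
step 12: x0=(-1.6353, -0.4708, 0.6653) x1=(0.5904, -1.3292, -1.0188)
step 13: x0=(-1.6424, -0.5069, 0.6871) x1=(0.5385, -1.3390, -1.0391)
step 14: x0=(-1.6479, -0.5436, 0.7077) x1=(0.4854, -1.3484, -1.0583)
step 15: x0=(-1.6519, -0.5808, 0.7271) x1=(0.4311, -1.3573, -1.0766)
step 16: x0=(-1.6545, -0.6186, 0.7452) x1=(0.3757, -1.3658, -1.0939)
step 17: x0=(-1.6556, -0.6569, 0.7620) x1=(0.3191, -1.3739, -1.1102)
step 18: x0=(-1.6554, -0.6957, 0.7775) x1=(0.2615, -1.3816, -1.1255)
step 19: x0=(-1.6539, -0.7349, 0.7917) x1=(0.2028, -1.3889, -1.1398)
step 20: x0=(-1.6511, -0.7746, 0.8046) x1=(0.1431, -1.3959, -1.1530)
step 21: x0=(-1.6471, -0.8148, 0.8162) x1=(0.0825, -1.4025, -1.1651)
step 22: x0=(-1.6419, -0.8553, 0.8265) x1=(0.0209, -1.4088, -1.1762)
step 23: x0=(-1.6356, -0.8962, 0.8354) x1=(-0.0415, -1.4148, -1.1863)
step 24: x0=(-1.6283, -0.9374, 0.8430) x1=(-0.1047, -1.4206, -1.1953)
step 25: x0=(-1.6200, -0.9790, 0.8492) x1=(-0.1688, -1.4261, -1.2032)
step 26: x0=(-1.6107, -1.0208, 0.8542) x1=(-0.2336, -1.4314, -1.2101)
step 27: x0=(-1.6006, -1.0629, 0.8578) x1=(-0.2990, -1.4365, -1.2160)
step 28: x0=(-1.5896, -1.1052, 0.8601) x1=(-0.3652, -1.4414, -1.2208)
step 29: x0=(-1.5779, -1.1478, 0.8611) x1=(-0.4319, -1.4461, -1.2246)
step 30: x0=(-1.5655, -1.1905, 0.8608) x1=(-0.4992, -1.4507, -1.2274)
step 31: x0=(-1.5524, -1.2334, 0.8593) x1=(-0.5669, -1.4551, -1.2292)
step 32: x0=(-1.5388, -1.2764, 0.8565) x1=(-0.6352, -1.4595, -1.2300)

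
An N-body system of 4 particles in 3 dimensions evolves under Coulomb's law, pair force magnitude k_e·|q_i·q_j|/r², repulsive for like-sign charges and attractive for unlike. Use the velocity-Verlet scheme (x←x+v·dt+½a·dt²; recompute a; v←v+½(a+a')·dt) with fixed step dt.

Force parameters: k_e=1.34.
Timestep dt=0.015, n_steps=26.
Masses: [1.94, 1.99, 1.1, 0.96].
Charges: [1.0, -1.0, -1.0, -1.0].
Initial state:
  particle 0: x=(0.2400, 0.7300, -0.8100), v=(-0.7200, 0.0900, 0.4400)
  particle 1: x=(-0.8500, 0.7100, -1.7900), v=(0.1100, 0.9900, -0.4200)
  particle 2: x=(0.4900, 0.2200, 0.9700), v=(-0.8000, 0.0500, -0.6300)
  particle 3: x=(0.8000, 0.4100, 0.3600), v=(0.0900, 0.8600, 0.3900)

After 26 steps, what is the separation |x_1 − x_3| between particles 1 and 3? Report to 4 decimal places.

2.8728

step 0: x0=(0.2400, 0.7300, -0.8100) x1=(-0.8500, 0.7100, -1.7900) x2=(0.4900, 0.2200, 0.9700) x3=(0.8000, 0.4100, 0.3600)
step 1: x0=(0.2292, 0.7313, -0.8034) x1=(-0.8483, 0.7249, -1.7963) x2=(0.4779, 0.2207, 0.9608) x3=(0.8015, 0.4230, 0.3655)
step 2: x0=(0.2184, 0.7326, -0.7967) x1=(-0.8466, 0.7397, -1.8026) x2=(0.4655, 0.2212, 0.9519) x3=(0.8032, 0.4362, 0.3704)
step 3: x0=(0.2076, 0.7339, -0.7899) x1=(-0.8449, 0.7546, -1.8088) x2=(0.4529, 0.2216, 0.9435) x3=(0.8051, 0.4497, 0.3746)
step 4: x0=(0.1967, 0.7351, -0.7830) x1=(-0.8431, 0.7694, -1.8151) x2=(0.4400, 0.2219, 0.9355) x3=(0.8073, 0.4633, 0.3782)
step 5: x0=(0.1859, 0.7363, -0.7761) x1=(-0.8413, 0.7843, -1.8213) x2=(0.4268, 0.2219, 0.9278) x3=(0.8098, 0.4773, 0.3812)
step 6: x0=(0.1750, 0.7375, -0.7691) x1=(-0.8395, 0.7992, -1.8275) x2=(0.4133, 0.2218, 0.9205) x3=(0.8125, 0.4914, 0.3837)
step 7: x0=(0.1642, 0.7387, -0.7621) x1=(-0.8377, 0.8141, -1.8336) x2=(0.3996, 0.2216, 0.9135) x3=(0.8156, 0.5059, 0.3855)
step 8: x0=(0.1534, 0.7398, -0.7550) x1=(-0.8358, 0.8289, -1.8398) x2=(0.3855, 0.2211, 0.9068) x3=(0.8189, 0.5205, 0.3868)
step 9: x0=(0.1425, 0.7409, -0.7478) x1=(-0.8339, 0.8438, -1.8459) x2=(0.3712, 0.2205, 0.9005) x3=(0.8224, 0.5355, 0.3876)
step 10: x0=(0.1317, 0.7420, -0.7405) x1=(-0.8319, 0.8587, -1.8520) x2=(0.3565, 0.2196, 0.8944) x3=(0.8263, 0.5507, 0.3879)
step 11: x0=(0.1208, 0.7430, -0.7332) x1=(-0.8299, 0.8736, -1.8581) x2=(0.3416, 0.2186, 0.8885) x3=(0.8304, 0.5661, 0.3877)
step 12: x0=(0.1100, 0.7441, -0.7258) x1=(-0.8279, 0.8884, -1.8642) x2=(0.3264, 0.2174, 0.8829) x3=(0.8347, 0.5818, 0.3870)
step 13: x0=(0.0992, 0.7451, -0.7184) x1=(-0.8259, 0.9033, -1.8702) x2=(0.3109, 0.2161, 0.8775) x3=(0.8393, 0.5977, 0.3860)
step 14: x0=(0.0884, 0.7461, -0.7108) x1=(-0.8239, 0.9182, -1.8763) x2=(0.2952, 0.2146, 0.8723) x3=(0.8442, 0.6139, 0.3846)
step 15: x0=(0.0776, 0.7471, -0.7032) x1=(-0.8218, 0.9331, -1.8822) x2=(0.2792, 0.2129, 0.8672) x3=(0.8492, 0.6303, 0.3827)
step 16: x0=(0.0668, 0.7480, -0.6956) x1=(-0.8197, 0.9479, -1.8882) x2=(0.2629, 0.2110, 0.8623) x3=(0.8545, 0.6469, 0.3806)
step 17: x0=(0.0561, 0.7490, -0.6878) x1=(-0.8176, 0.9628, -1.8942) x2=(0.2464, 0.2090, 0.8575) x3=(0.8599, 0.6637, 0.3780)
step 18: x0=(0.0453, 0.7499, -0.6800) x1=(-0.8154, 0.9777, -1.9001) x2=(0.2297, 0.2069, 0.8528) x3=(0.8655, 0.6808, 0.3752)
step 19: x0=(0.0346, 0.7508, -0.6722) x1=(-0.8133, 0.9925, -1.9060) x2=(0.2127, 0.2046, 0.8482) x3=(0.8713, 0.6980, 0.3721)
step 20: x0=(0.0239, 0.7517, -0.6642) x1=(-0.8111, 1.0074, -1.9119) x2=(0.1956, 0.2022, 0.8437) x3=(0.8773, 0.7154, 0.3687)
step 21: x0=(0.0132, 0.7526, -0.6562) x1=(-0.8089, 1.0222, -1.9177) x2=(0.1782, 0.1997, 0.8393) x3=(0.8834, 0.7330, 0.3651)
step 22: x0=(0.0026, 0.7535, -0.6481) x1=(-0.8066, 1.0371, -1.9235) x2=(0.1607, 0.1970, 0.8349) x3=(0.8896, 0.7507, 0.3611)
step 23: x0=(-0.0080, 0.7544, -0.6400) x1=(-0.8044, 1.0519, -1.9294) x2=(0.1429, 0.1943, 0.8306) x3=(0.8959, 0.7686, 0.3570)
step 24: x0=(-0.0186, 0.7553, -0.6318) x1=(-0.8021, 1.0668, -1.9351) x2=(0.1250, 0.1914, 0.8263) x3=(0.9024, 0.7867, 0.3526)
step 25: x0=(-0.0292, 0.7561, -0.6235) x1=(-0.7999, 1.0816, -1.9409) x2=(0.1069, 0.1885, 0.8220) x3=(0.9089, 0.8048, 0.3480)
step 26: x0=(-0.0397, 0.7570, -0.6152) x1=(-0.7976, 1.0964, -1.9466) x2=(0.0887, 0.1854, 0.8177) x3=(0.9155, 0.8231, 0.3433)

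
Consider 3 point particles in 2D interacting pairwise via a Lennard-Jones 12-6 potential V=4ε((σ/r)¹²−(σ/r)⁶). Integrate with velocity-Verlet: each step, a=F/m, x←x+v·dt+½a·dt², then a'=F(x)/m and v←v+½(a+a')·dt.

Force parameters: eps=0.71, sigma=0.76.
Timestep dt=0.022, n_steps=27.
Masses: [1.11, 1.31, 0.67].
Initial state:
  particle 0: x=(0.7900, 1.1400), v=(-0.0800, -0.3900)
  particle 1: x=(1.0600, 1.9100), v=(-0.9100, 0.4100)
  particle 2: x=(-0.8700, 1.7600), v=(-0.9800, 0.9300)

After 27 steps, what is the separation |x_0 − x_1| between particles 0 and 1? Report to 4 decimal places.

step 0: x0=(0.7900, 1.1400) x1=(1.0600, 1.9100) x2=(-0.8700, 1.7600)
step 1: x0=(0.7879, 1.1306) x1=(1.0402, 1.9197) x2=(-0.8915, 1.7805)
step 2: x0=(0.7855, 1.1202) x1=(1.0207, 1.9303) x2=(-0.9130, 1.8009)
step 3: x0=(0.7830, 1.1095) x1=(1.0013, 1.9412) x2=(-0.9344, 1.8213)
step 4: x0=(0.7805, 1.0989) x1=(0.9818, 1.9518) x2=(-0.9558, 1.8417)
step 5: x0=(0.7781, 1.0890) x1=(0.9621, 1.9621) x2=(-0.9771, 1.8622)
step 6: x0=(0.7759, 1.0797) x1=(0.9424, 1.9717) x2=(-0.9984, 1.8826)
step 7: x0=(0.7738, 1.0713) x1=(0.9224, 1.9806) x2=(-1.0196, 1.9029)
step 8: x0=(0.7719, 1.0639) x1=(0.9024, 1.9887) x2=(-1.0408, 1.9233)
step 9: x0=(0.7701, 1.0574) x1=(0.8822, 1.9959) x2=(-1.0619, 1.9437)
step 10: x0=(0.7683, 1.0519) x1=(0.8619, 2.0024) x2=(-1.0830, 1.9641)
step 11: x0=(0.7667, 1.0474) x1=(0.8415, 2.0080) x2=(-1.1041, 1.9845)
step 12: x0=(0.7652, 1.0438) x1=(0.8211, 2.0129) x2=(-1.1252, 2.0048)
step 13: x0=(0.7636, 1.0412) x1=(0.8006, 2.0169) x2=(-1.1462, 2.0252)
step 14: x0=(0.7622, 1.0395) x1=(0.7800, 2.0201) x2=(-1.1671, 2.0455)
step 15: x0=(0.7607, 1.0388) x1=(0.7594, 2.0226) x2=(-1.1881, 2.0659)
step 16: x0=(0.7592, 1.0389) x1=(0.7389, 2.0242) x2=(-1.2090, 2.0862)
step 17: x0=(0.7577, 1.0400) x1=(0.7183, 2.0251) x2=(-1.2299, 2.1065)
step 18: x0=(0.7562, 1.0421) x1=(0.6977, 2.0252) x2=(-1.2507, 2.1269)
step 19: x0=(0.7546, 1.0450) x1=(0.6772, 2.0245) x2=(-1.2716, 2.1472)
step 20: x0=(0.7529, 1.0489) x1=(0.6567, 2.0231) x2=(-1.2924, 2.1675)
step 21: x0=(0.7511, 1.0537) x1=(0.6363, 2.0208) x2=(-1.3132, 2.1878)
step 22: x0=(0.7492, 1.0594) x1=(0.6160, 2.0178) x2=(-1.3339, 2.2081)
step 23: x0=(0.7472, 1.0661) x1=(0.5957, 2.0140) x2=(-1.3546, 2.2285)
step 24: x0=(0.7451, 1.0737) x1=(0.5756, 2.0093) x2=(-1.3753, 2.2488)
step 25: x0=(0.7427, 1.0823) x1=(0.5556, 2.0039) x2=(-1.3960, 2.2691)
step 26: x0=(0.7402, 1.0919) x1=(0.5358, 1.9976) x2=(-1.4166, 2.2893)
step 27: x0=(0.7374, 1.1024) x1=(0.5162, 1.9905) x2=(-1.4373, 2.3096)

0.9153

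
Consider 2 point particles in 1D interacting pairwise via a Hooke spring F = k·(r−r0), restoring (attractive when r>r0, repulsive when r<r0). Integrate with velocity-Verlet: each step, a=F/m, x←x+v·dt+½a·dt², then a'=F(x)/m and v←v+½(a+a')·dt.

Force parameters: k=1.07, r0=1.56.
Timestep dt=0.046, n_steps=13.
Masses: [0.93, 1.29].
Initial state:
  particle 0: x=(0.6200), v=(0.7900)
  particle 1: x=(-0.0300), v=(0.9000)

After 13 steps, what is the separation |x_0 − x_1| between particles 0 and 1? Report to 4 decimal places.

step 0: x0=(0.6200) x1=(-0.0300)
step 1: x0=(0.6574) x1=(0.0106)
step 2: x0=(0.6971) x1=(0.0496)
step 3: x0=(0.7390) x1=(0.0870)
step 4: x0=(0.7831) x1=(0.1228)
step 5: x0=(0.8294) x1=(0.1570)
step 6: x0=(0.8779) x1=(0.1897)
step 7: x0=(0.9284) x1=(0.2208)
step 8: x0=(0.9811) x1=(0.2505)
step 9: x0=(1.0358) x1=(0.2787)
step 10: x0=(1.0924) x1=(0.3054)
step 11: x0=(1.1509) x1=(0.3308)
step 12: x0=(1.2112) x1=(0.3550)
step 13: x0=(1.2732) x1=(0.3779)

0.8954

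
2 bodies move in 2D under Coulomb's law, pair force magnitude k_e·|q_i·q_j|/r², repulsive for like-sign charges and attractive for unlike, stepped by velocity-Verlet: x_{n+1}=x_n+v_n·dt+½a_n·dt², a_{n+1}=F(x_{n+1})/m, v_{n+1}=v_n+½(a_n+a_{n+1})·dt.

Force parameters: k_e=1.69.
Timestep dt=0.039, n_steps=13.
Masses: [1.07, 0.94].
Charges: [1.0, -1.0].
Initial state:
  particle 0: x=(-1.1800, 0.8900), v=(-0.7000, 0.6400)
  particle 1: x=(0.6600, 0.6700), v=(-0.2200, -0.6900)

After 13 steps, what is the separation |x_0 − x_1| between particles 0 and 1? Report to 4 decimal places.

2.1557

step 0: x0=(-1.1800, 0.8900) x1=(0.6600, 0.6700)
step 1: x0=(-1.2070, 0.9149) x1=(0.6510, 0.6431)
step 2: x0=(-1.2332, 0.9397) x1=(0.6413, 0.6164)
step 3: x0=(-1.2589, 0.9644) x1=(0.6308, 0.5898)
step 4: x0=(-1.2838, 0.9890) x1=(0.6196, 0.5633)
step 5: x0=(-1.3082, 1.0135) x1=(0.6077, 0.5370)
step 6: x0=(-1.3320, 1.0378) x1=(0.5951, 0.5108)
step 7: x0=(-1.3552, 1.0619) x1=(0.5818, 0.4848)
step 8: x0=(-1.3778, 1.0859) x1=(0.5679, 0.4591)
step 9: x0=(-1.3999, 1.1097) x1=(0.5534, 0.4335)
step 10: x0=(-1.4215, 1.1333) x1=(0.5383, 0.4081)
step 11: x0=(-1.4425, 1.1567) x1=(0.5226, 0.3830)
step 12: x0=(-1.4630, 1.1799) x1=(0.5063, 0.3580)
step 13: x0=(-1.4831, 1.2029) x1=(0.4895, 0.3333)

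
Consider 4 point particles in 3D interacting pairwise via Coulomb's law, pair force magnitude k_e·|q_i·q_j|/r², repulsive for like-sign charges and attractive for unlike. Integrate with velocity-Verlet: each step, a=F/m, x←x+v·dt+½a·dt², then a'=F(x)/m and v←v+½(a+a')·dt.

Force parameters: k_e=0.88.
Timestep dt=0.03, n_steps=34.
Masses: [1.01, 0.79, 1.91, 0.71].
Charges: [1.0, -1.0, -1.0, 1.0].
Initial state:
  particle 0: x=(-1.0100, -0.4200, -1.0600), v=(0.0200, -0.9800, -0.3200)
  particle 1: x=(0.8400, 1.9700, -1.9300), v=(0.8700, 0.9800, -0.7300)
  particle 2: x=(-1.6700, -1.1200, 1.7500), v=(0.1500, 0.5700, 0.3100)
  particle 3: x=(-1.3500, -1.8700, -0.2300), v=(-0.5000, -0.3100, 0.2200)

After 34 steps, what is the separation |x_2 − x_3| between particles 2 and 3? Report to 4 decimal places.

step 0: x0=(-1.0100, -0.4200, -1.0600) x1=(0.8400, 1.9700, -1.9300) x2=(-1.6700, -1.1200, 1.7500) x3=(-1.3500, -1.8700, -0.2300)
step 1: x0=(-1.0094, -0.4493, -1.0696) x1=(0.8661, 1.9994, -1.9519) x2=(-1.6655, -1.1029, 1.7592) x3=(-1.3650, -1.8794, -0.2232)
step 2: x0=(-1.0086, -0.4783, -1.0793) x1=(0.8921, 2.0286, -1.9738) x2=(-1.6610, -1.0859, 1.7684) x3=(-1.3802, -1.8890, -0.2160)
step 3: x0=(-1.0078, -0.5070, -1.0891) x1=(0.9180, 2.0578, -1.9956) x2=(-1.6564, -1.0688, 1.7774) x3=(-1.3954, -1.8988, -0.2084)
step 4: x0=(-1.0069, -0.5355, -1.0990) x1=(0.9439, 2.0869, -2.0174) x2=(-1.6519, -1.0518, 1.7863) x3=(-1.4107, -1.9088, -0.2004)
step 5: x0=(-1.0060, -0.5637, -1.1089) x1=(0.9697, 2.1159, -2.0393) x2=(-1.6473, -1.0349, 1.7950) x3=(-1.4262, -1.9190, -0.1920)
step 6: x0=(-1.0049, -0.5916, -1.1189) x1=(0.9955, 2.1448, -2.0611) x2=(-1.6427, -1.0180, 1.8037) x3=(-1.4417, -1.9293, -0.1832)
step 7: x0=(-1.0038, -0.6193, -1.1291) x1=(1.0213, 2.1737, -2.0829) x2=(-1.6381, -1.0011, 1.8122) x3=(-1.4573, -1.9399, -0.1740)
step 8: x0=(-1.0025, -0.6468, -1.1393) x1=(1.0470, 2.2025, -2.1046) x2=(-1.6335, -0.9842, 1.8207) x3=(-1.4730, -1.9506, -0.1643)
step 9: x0=(-1.0012, -0.6740, -1.1495) x1=(1.0726, 2.2312, -2.1264) x2=(-1.6289, -0.9674, 1.8290) x3=(-1.4889, -1.9614, -0.1543)
step 10: x0=(-0.9997, -0.7009, -1.1599) x1=(1.0982, 2.2598, -2.1481) x2=(-1.6243, -0.9507, 1.8372) x3=(-1.5048, -1.9725, -0.1438)
step 11: x0=(-0.9982, -0.7276, -1.1704) x1=(1.1237, 2.2884, -2.1699) x2=(-1.6197, -0.9339, 1.8453) x3=(-1.5209, -1.9837, -0.1330)
step 12: x0=(-0.9966, -0.7541, -1.1810) x1=(1.1493, 2.3169, -2.1916) x2=(-1.6150, -0.9172, 1.8533) x3=(-1.5370, -1.9950, -0.1217)
step 13: x0=(-0.9949, -0.7804, -1.1916) x1=(1.1747, 2.3453, -2.2133) x2=(-1.6104, -0.9006, 1.8612) x3=(-1.5533, -2.0065, -0.1100)
step 14: x0=(-0.9931, -0.8064, -1.2024) x1=(1.2002, 2.3737, -2.2350) x2=(-1.6057, -0.8840, 1.8690) x3=(-1.5697, -2.0181, -0.0979)
step 15: x0=(-0.9912, -0.8322, -1.2133) x1=(1.2256, 2.4021, -2.2567) x2=(-1.6011, -0.8675, 1.8767) x3=(-1.5861, -2.0298, -0.0854)
step 16: x0=(-0.9892, -0.8578, -1.2242) x1=(1.2509, 2.4303, -2.2784) x2=(-1.5964, -0.8509, 1.8843) x3=(-1.6027, -2.0417, -0.0724)
step 17: x0=(-0.9871, -0.8832, -1.2353) x1=(1.2763, 2.4585, -2.3001) x2=(-1.5918, -0.8345, 1.8918) x3=(-1.6194, -2.0536, -0.0591)
step 18: x0=(-0.9849, -0.9084, -1.2465) x1=(1.3016, 2.4867, -2.3218) x2=(-1.5871, -0.8181, 1.8992) x3=(-1.6362, -2.0657, -0.0454)
step 19: x0=(-0.9826, -0.9334, -1.2577) x1=(1.3268, 2.5148, -2.3435) x2=(-1.5825, -0.8017, 1.9065) x3=(-1.6531, -2.0778, -0.0313)
step 20: x0=(-0.9802, -0.9582, -1.2691) x1=(1.3521, 2.5429, -2.3651) x2=(-1.5778, -0.7854, 1.9137) x3=(-1.6702, -2.0900, -0.0167)
step 21: x0=(-0.9777, -0.9829, -1.2806) x1=(1.3773, 2.5709, -2.3868) x2=(-1.5732, -0.7692, 1.9208) x3=(-1.6873, -2.1023, -0.0018)
step 22: x0=(-0.9751, -1.0073, -1.2921) x1=(1.4024, 2.5988, -2.4084) x2=(-1.5685, -0.7529, 1.9278) x3=(-1.7045, -2.1146, 0.0134)
step 23: x0=(-0.9724, -1.0316, -1.3038) x1=(1.4276, 2.6267, -2.4301) x2=(-1.5639, -0.7368, 1.9347) x3=(-1.7218, -2.1270, 0.0291)
step 24: x0=(-0.9696, -1.0557, -1.3156) x1=(1.4527, 2.6546, -2.4517) x2=(-1.5592, -0.7207, 1.9415) x3=(-1.7392, -2.1395, 0.0452)
step 25: x0=(-0.9667, -1.0796, -1.3274) x1=(1.4778, 2.6824, -2.4734) x2=(-1.5546, -0.7046, 1.9482) x3=(-1.7567, -2.1519, 0.0616)
step 26: x0=(-0.9638, -1.1034, -1.3394) x1=(1.5029, 2.7102, -2.4950) x2=(-1.5499, -0.6886, 1.9549) x3=(-1.7743, -2.1644, 0.0783)
step 27: x0=(-0.9607, -1.1271, -1.3514) x1=(1.5279, 2.7379, -2.5166) x2=(-1.5453, -0.6727, 1.9615) x3=(-1.7920, -2.1769, 0.0954)
step 28: x0=(-0.9575, -1.1506, -1.3635) x1=(1.5529, 2.7656, -2.5383) x2=(-1.5407, -0.6568, 1.9679) x3=(-1.8098, -2.1895, 0.1129)
step 29: x0=(-0.9543, -1.1739, -1.3757) x1=(1.5779, 2.7933, -2.5599) x2=(-1.5360, -0.6410, 1.9743) x3=(-1.8277, -2.2020, 0.1307)
step 30: x0=(-0.9510, -1.1971, -1.3881) x1=(1.6029, 2.8209, -2.5815) x2=(-1.5314, -0.6252, 1.9807) x3=(-1.8456, -2.2145, 0.1489)
step 31: x0=(-0.9475, -1.2202, -1.4004) x1=(1.6279, 2.8484, -2.6031) x2=(-1.5268, -0.6095, 1.9869) x3=(-1.8637, -2.2271, 0.1674)
step 32: x0=(-0.9440, -1.2432, -1.4129) x1=(1.6528, 2.8760, -2.6247) x2=(-1.5222, -0.5938, 1.9931) x3=(-1.8818, -2.2396, 0.1862)
step 33: x0=(-0.9404, -1.2660, -1.4255) x1=(1.6777, 2.9035, -2.6464) x2=(-1.5176, -0.5782, 1.9992) x3=(-1.9000, -2.2521, 0.2053)
step 34: x0=(-0.9367, -1.2888, -1.4381) x1=(1.7026, 2.9309, -2.6680) x2=(-1.5131, -0.5627, 2.0052) x3=(-1.9182, -2.2645, 0.2247)

2.4961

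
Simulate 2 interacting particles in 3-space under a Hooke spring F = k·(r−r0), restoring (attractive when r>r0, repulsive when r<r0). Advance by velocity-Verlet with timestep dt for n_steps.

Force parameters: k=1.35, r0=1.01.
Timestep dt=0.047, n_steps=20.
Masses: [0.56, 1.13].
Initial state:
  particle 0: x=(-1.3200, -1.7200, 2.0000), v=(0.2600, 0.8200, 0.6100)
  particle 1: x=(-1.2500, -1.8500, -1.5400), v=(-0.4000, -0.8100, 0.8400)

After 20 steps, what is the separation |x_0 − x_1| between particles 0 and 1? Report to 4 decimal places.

step 0: x0=(-1.3200, -1.7200, 2.0000) x1=(-1.2500, -1.8500, -1.5400)
step 1: x0=(-1.3076, -1.6817, 2.0219) x1=(-1.2689, -1.8879, -1.4972)
step 2: x0=(-1.2951, -1.6442, 2.0305) x1=(-1.2878, -1.9255, -1.4477)
step 3: x0=(-1.2826, -1.6078, 2.0259) x1=(-1.3068, -1.9625, -1.3918)
step 4: x0=(-1.2702, -1.5726, 2.0084) x1=(-1.3257, -1.9989, -1.3294)
step 5: x0=(-1.2579, -1.5391, 1.9785) x1=(-1.3445, -2.0345, -1.2609)
step 6: x0=(-1.2460, -1.5074, 1.9367) x1=(-1.3631, -2.0692, -1.1865)
step 7: x0=(-1.2346, -1.4778, 1.8835) x1=(-1.3816, -2.1028, -1.1065)
step 8: x0=(-1.2236, -1.4503, 1.8197) x1=(-1.3997, -2.1354, -1.0211)
step 9: x0=(-1.2132, -1.4253, 1.7460) x1=(-1.4176, -2.1668, -0.9309)
step 10: x0=(-1.2036, -1.4028, 1.6631) x1=(-1.4351, -2.1969, -0.8362)
step 11: x0=(-1.1947, -1.3829, 1.5721) x1=(-1.4523, -2.2257, -0.7374)
step 12: x0=(-1.1866, -1.3656, 1.4738) x1=(-1.4690, -2.2533, -0.6350)
step 13: x0=(-1.1794, -1.3510, 1.3692) x1=(-1.4854, -2.2795, -0.5294)
step 14: x0=(-1.1730, -1.3390, 1.2592) x1=(-1.5013, -2.3044, -0.4213)
step 15: x0=(-1.1675, -1.3295, 1.1449) x1=(-1.5168, -2.3281, -0.3109)
step 16: x0=(-1.1627, -1.3223, 1.0272) x1=(-1.5318, -2.3506, -0.1989)
step 17: x0=(-1.1588, -1.3173, 0.9070) x1=(-1.5465, -2.3721, -0.0857)
step 18: x0=(-1.1555, -1.3141, 0.7851) x1=(-1.5609, -2.3926, 0.0285)
step 19: x0=(-1.1528, -1.3124, 0.6621) x1=(-1.5750, -2.4124, 0.1431)
step 20: x0=(-1.1506, -1.3119, 0.5385) x1=(-1.5888, -2.4316, 0.2581)

1.2347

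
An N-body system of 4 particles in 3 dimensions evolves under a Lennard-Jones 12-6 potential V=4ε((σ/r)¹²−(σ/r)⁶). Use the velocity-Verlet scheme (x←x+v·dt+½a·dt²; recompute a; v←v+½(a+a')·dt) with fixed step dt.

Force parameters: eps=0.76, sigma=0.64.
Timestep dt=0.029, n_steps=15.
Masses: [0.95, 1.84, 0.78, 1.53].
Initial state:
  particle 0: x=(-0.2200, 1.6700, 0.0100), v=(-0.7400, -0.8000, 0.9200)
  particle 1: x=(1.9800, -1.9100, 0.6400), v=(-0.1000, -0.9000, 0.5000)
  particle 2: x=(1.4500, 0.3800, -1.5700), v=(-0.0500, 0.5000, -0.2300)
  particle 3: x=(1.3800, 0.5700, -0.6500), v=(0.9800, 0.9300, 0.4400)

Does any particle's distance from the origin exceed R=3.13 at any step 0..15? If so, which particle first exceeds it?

step 0: x0=(-0.2200, 1.6700, 0.0100) x1=(1.9800, -1.9100, 0.6400) x2=(1.4500, 0.3800, -1.5700) x3=(1.3800, 0.5700, -0.6500)
step 1: x0=(-0.2415, 1.6468, 0.0367) x1=(1.9771, -1.9361, 0.6545) x2=(1.4485, 0.3947, -1.5759) x3=(1.4084, 0.5969, -0.6376)
step 2: x0=(-0.2629, 1.6236, 0.0634) x1=(1.9742, -1.9622, 0.6690) x2=(1.4469, 0.4096, -1.5803) x3=(1.4369, 0.6236, -0.6260)
step 3: x0=(-0.2844, 1.6004, 0.0900) x1=(1.9713, -1.9883, 0.6835) x2=(1.4453, 0.4249, -1.5834) x3=(1.4654, 0.6502, -0.6151)
step 4: x0=(-0.3058, 1.5772, 0.1167) x1=(1.9684, -2.0144, 0.6980) x2=(1.4438, 0.4405, -1.5853) x3=(1.4939, 0.6766, -0.6047)
step 5: x0=(-0.3272, 1.5540, 0.1434) x1=(1.9655, -2.0405, 0.7125) x2=(1.4422, 0.4563, -1.5862) x3=(1.5223, 0.7030, -0.5949)
step 6: x0=(-0.3487, 1.5307, 0.1700) x1=(1.9626, -2.0666, 0.7270) x2=(1.4408, 0.4723, -1.5861) x3=(1.5507, 0.7292, -0.5856)
step 7: x0=(-0.3701, 1.5075, 0.1967) x1=(1.9597, -2.0927, 0.7415) x2=(1.4395, 0.4886, -1.5851) x3=(1.5790, 0.7552, -0.5767)
step 8: x0=(-0.3915, 1.4843, 0.2234) x1=(1.9568, -2.1188, 0.7560) x2=(1.4383, 0.5051, -1.5833) x3=(1.6073, 0.7812, -0.5683)
step 9: x0=(-0.4129, 1.4611, 0.2500) x1=(1.9539, -2.1449, 0.7705) x2=(1.4372, 0.5217, -1.5808) x3=(1.6355, 0.8071, -0.5602)
step 10: x0=(-0.4343, 1.4378, 0.2767) x1=(1.9510, -2.1710, 0.7850) x2=(1.4362, 0.5386, -1.5776) x3=(1.6637, 0.8328, -0.5525)
step 11: x0=(-0.4557, 1.4146, 0.3033) x1=(1.9481, -2.1971, 0.7995) x2=(1.4354, 0.5557, -1.5737) x3=(1.6918, 0.8585, -0.5451)
step 12: x0=(-0.4771, 1.3914, 0.3300) x1=(1.9452, -2.2232, 0.8140) x2=(1.4347, 0.5729, -1.5692) x3=(1.7198, 0.8841, -0.5380)
step 13: x0=(-0.4985, 1.3682, 0.3566) x1=(1.9423, -2.2493, 0.8285) x2=(1.4341, 0.5903, -1.5642) x3=(1.7477, 0.9096, -0.5311)
step 14: x0=(-0.5199, 1.3449, 0.3833) x1=(1.9394, -2.2754, 0.8430) x2=(1.4338, 0.6079, -1.5587) x3=(1.7755, 0.9350, -0.5246)
step 15: x0=(-0.5413, 1.3217, 0.4099) x1=(1.9365, -2.3015, 0.8575) x2=(1.4335, 0.6256, -1.5527) x3=(1.8033, 0.9604, -0.5182)

no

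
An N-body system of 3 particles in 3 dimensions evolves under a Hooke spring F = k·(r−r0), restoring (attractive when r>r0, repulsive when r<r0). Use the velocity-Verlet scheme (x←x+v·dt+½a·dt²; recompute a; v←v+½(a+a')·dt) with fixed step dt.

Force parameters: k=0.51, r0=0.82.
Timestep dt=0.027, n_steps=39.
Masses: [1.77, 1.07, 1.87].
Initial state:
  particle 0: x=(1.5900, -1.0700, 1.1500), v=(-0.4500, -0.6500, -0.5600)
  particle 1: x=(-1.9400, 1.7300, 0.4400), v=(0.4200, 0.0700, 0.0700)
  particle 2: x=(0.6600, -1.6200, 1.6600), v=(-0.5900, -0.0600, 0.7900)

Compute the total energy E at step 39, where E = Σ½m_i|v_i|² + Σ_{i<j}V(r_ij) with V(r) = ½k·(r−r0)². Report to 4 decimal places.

step 0: x0=(1.5900, -1.0700, 1.1500) x1=(-1.9400, 1.7300, 0.4400) x2=(0.6600, -1.6200, 1.6600)
step 1: x0=(1.5775, -1.0873, 1.1348) x1=(-1.9278, 1.7310, 0.4422) x2=(0.6439, -1.6213, 1.6812)
step 2: x0=(1.5644, -1.1042, 1.1196) x1=(-1.9139, 1.7303, 0.4449) x2=(0.6274, -1.6221, 1.7022)
step 3: x0=(1.5505, -1.1206, 1.1043) x1=(-1.8982, 1.7278, 0.4481) x2=(0.6106, -1.6223, 1.7229)
step 4: x0=(1.5361, -1.1366, 1.0889) x1=(-1.8809, 1.7236, 0.4519) x2=(0.5934, -1.6219, 1.7434)
step 5: x0=(1.5209, -1.1521, 1.0734) x1=(-1.8619, 1.7176, 0.4563) x2=(0.5759, -1.6209, 1.7637)
step 6: x0=(1.5052, -1.1672, 1.0579) x1=(-1.8412, 1.7098, 0.4612) x2=(0.5581, -1.6194, 1.7836)
step 7: x0=(1.4887, -1.1818, 1.0424) x1=(-1.8189, 1.7003, 0.4666) x2=(0.5400, -1.6173, 1.8034)
step 8: x0=(1.4717, -1.1959, 1.0268) x1=(-1.7951, 1.6890, 0.4726) x2=(0.5215, -1.6146, 1.8228)
step 9: x0=(1.4540, -1.2096, 1.0111) x1=(-1.7696, 1.6760, 0.4791) x2=(0.5028, -1.6114, 1.8420)
step 10: x0=(1.4357, -1.2228, 0.9955) x1=(-1.7426, 1.6613, 0.4861) x2=(0.4837, -1.6076, 1.8609)
step 11: x0=(1.4167, -1.2356, 0.9798) x1=(-1.7141, 1.6448, 0.4937) x2=(0.4644, -1.6032, 1.8795)
step 12: x0=(1.3972, -1.2479, 0.9641) x1=(-1.6841, 1.6267, 0.5018) x2=(0.4448, -1.5983, 1.8978)
step 13: x0=(1.3770, -1.2597, 0.9484) x1=(-1.6527, 1.6068, 0.5104) x2=(0.4249, -1.5929, 1.9158)
step 14: x0=(1.3563, -1.2711, 0.9328) x1=(-1.6198, 1.5852, 0.5195) x2=(0.4048, -1.5869, 1.9335)
step 15: x0=(1.3350, -1.2820, 0.9171) x1=(-1.5855, 1.5620, 0.5292) x2=(0.3845, -1.5804, 1.9509)
step 16: x0=(1.3130, -1.2925, 0.9015) x1=(-1.5499, 1.5371, 0.5393) x2=(0.3639, -1.5734, 1.9680)
step 17: x0=(1.2906, -1.3025, 0.8859) x1=(-1.5130, 1.5106, 0.5499) x2=(0.3431, -1.5659, 1.9848)
step 18: x0=(1.2675, -1.3121, 0.8704) x1=(-1.4748, 1.4824, 0.5610) x2=(0.3221, -1.5579, 2.0012)
step 19: x0=(1.2440, -1.3213, 0.8549) x1=(-1.4353, 1.4527, 0.5726) x2=(0.3009, -1.5493, 2.0173)
step 20: x0=(1.2198, -1.3300, 0.8395) x1=(-1.3946, 1.4213, 0.5847) x2=(0.2795, -1.5403, 2.0331)
step 21: x0=(1.1952, -1.3383, 0.8242) x1=(-1.3528, 1.3885, 0.5972) x2=(0.2579, -1.5308, 2.0486)
step 22: x0=(1.1701, -1.3461, 0.8089) x1=(-1.3098, 1.3541, 0.6101) x2=(0.2362, -1.5208, 2.0637)
step 23: x0=(1.1444, -1.3535, 0.7937) x1=(-1.2658, 1.3182, 0.6235) x2=(0.2143, -1.5104, 2.0785)
step 24: x0=(1.1183, -1.3606, 0.7787) x1=(-1.2207, 1.2808, 0.6374) x2=(0.1923, -1.4996, 2.0929)
step 25: x0=(1.0917, -1.3672, 0.7637) x1=(-1.1746, 1.2420, 0.6517) x2=(0.1702, -1.4883, 2.1070)
step 26: x0=(1.0646, -1.3733, 0.7489) x1=(-1.1276, 1.2018, 0.6663) x2=(0.1479, -1.4765, 2.1207)
step 27: x0=(1.0371, -1.3791, 0.7342) x1=(-1.0797, 1.1602, 0.6814) x2=(0.1256, -1.4644, 2.1341)
step 28: x0=(1.0092, -1.3845, 0.7197) x1=(-1.0308, 1.1172, 0.6969) x2=(0.1032, -1.4519, 2.1471)
step 29: x0=(0.9808, -1.3896, 0.7053) x1=(-0.9812, 1.0730, 0.7127) x2=(0.0807, -1.4389, 2.1598)
step 30: x0=(0.9521, -1.3942, 0.6910) x1=(-0.9308, 1.0275, 0.7290) x2=(0.0581, -1.4257, 2.1721)
step 31: x0=(0.9229, -1.3985, 0.6770) x1=(-0.8797, 0.9807, 0.7455) x2=(0.0355, -1.4120, 2.1840)
step 32: x0=(0.8934, -1.4024, 0.6631) x1=(-0.8279, 0.9327, 0.7624) x2=(0.0129, -1.3980, 2.1956)
step 33: x0=(0.8635, -1.4059, 0.6494) x1=(-0.7754, 0.8836, 0.7797) x2=(-0.0098, -1.3837, 2.2068)
step 34: x0=(0.8333, -1.4092, 0.6359) x1=(-0.7223, 0.8334, 0.7972) x2=(-0.0325, -1.3690, 2.2176)
step 35: x0=(0.8027, -1.4120, 0.6226) x1=(-0.6688, 0.7821, 0.8151) x2=(-0.0552, -1.3541, 2.2281)
step 36: x0=(0.7719, -1.4146, 0.6095) x1=(-0.6147, 0.7297, 0.8333) x2=(-0.0779, -1.3389, 2.2382)
step 37: x0=(0.7407, -1.4168, 0.5966) x1=(-0.5601, 0.6764, 0.8517) x2=(-0.1005, -1.3234, 2.2479)
step 38: x0=(0.7093, -1.4188, 0.5840) x1=(-0.5051, 0.6221, 0.8704) x2=(-0.1232, -1.3076, 2.2573)
step 39: x0=(0.6776, -1.4204, 0.5716) x1=(-0.4498, 0.5668, 0.8894) x2=(-0.1457, -1.2916, 2.2663)
step 0 velocities: v0=(-0.4500, -0.6500, -0.5600) v1=(0.4200, 0.0700, 0.0700) v2=(-0.5900, -0.0600, 0.7900)
step 0: KE=1.8427, PE=6.8962, E=8.7389
step 39 velocities: v0=(-1.1791, -0.0555, -0.4547) v1=(2.0549, -2.0609, 0.7065) v2=(-0.8354, 0.5965, 0.3261)
step 39: KE=7.2993, PE=1.4384, E=8.7377

8.7377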